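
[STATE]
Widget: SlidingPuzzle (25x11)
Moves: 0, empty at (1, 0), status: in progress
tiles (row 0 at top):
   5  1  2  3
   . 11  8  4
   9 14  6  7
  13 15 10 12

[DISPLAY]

┌────┬────┬────┬────┐    
│  5 │  1 │  2 │  3 │    
├────┼────┼────┼────┤    
│    │ 11 │  8 │  4 │    
├────┼────┼────┼────┤    
│  9 │ 14 │  6 │  7 │    
├────┼────┼────┼────┤    
│ 13 │ 15 │ 10 │ 12 │    
└────┴────┴────┴────┘    
Moves: 0                 
                         


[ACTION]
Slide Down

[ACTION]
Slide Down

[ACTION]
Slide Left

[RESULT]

┌────┬────┬────┬────┐    
│  1 │    │  2 │  3 │    
├────┼────┼────┼────┤    
│  5 │ 11 │  8 │  4 │    
├────┼────┼────┼────┤    
│  9 │ 14 │  6 │  7 │    
├────┼────┼────┼────┤    
│ 13 │ 15 │ 10 │ 12 │    
└────┴────┴────┴────┘    
Moves: 2                 
                         


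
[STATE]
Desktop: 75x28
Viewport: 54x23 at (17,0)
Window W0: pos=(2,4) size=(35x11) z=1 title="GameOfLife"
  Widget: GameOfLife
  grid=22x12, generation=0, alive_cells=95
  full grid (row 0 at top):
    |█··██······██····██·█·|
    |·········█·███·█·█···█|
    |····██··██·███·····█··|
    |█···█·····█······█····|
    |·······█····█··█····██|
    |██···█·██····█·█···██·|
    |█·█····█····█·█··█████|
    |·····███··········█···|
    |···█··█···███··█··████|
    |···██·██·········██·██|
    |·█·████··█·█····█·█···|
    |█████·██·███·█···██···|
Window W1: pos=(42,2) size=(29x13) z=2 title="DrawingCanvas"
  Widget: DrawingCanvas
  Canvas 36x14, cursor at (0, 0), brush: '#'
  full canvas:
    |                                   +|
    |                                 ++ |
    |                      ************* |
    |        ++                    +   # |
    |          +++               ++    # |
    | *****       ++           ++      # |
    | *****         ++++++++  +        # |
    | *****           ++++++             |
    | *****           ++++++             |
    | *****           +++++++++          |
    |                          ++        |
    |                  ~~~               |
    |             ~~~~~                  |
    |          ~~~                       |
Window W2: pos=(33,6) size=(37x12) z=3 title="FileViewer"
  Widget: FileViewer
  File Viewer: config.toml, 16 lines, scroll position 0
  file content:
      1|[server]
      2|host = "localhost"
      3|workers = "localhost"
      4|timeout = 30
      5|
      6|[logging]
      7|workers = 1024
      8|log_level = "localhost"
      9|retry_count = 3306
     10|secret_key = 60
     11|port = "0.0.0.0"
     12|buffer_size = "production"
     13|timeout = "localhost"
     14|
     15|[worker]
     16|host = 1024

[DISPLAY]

                                                      
                                                      
                         ┏━━━━━━━━━━━━━━━━━━━━━━━━━━━┓
                         ┃ DrawingCanvas             ┃
━━━━━━━━━━━━━━━━━━━┓     ┠───────────────────────────┨
                   ┃     ┃+                          ┃
────────────────┏━━━━━━━━━━━━━━━━━━━━━━━━━━━━━━━━━━━┓┃
                ┃ FileViewer                        ┃┃
···█····        ┠───────────────────────────────────┨┃
·█····██        ┃[server]                          ▲┃┃
·█···██·        ┃host = "localhost"                █┃┃
█··█████        ┃workers = "localhost"             ░┃┃
····█···        ┃timeout = 30                      ░┃┃
·█··████        ┃                                  ░┃┃
━━━━━━━━━━━━━━━━┃[logging]                         ░┃┛
                ┃workers = 1024                    ░┃ 
                ┃log_level = "localhost"           ▼┃ 
                ┗━━━━━━━━━━━━━━━━━━━━━━━━━━━━━━━━━━━┛ 
                                                      
                                                      
                                                      
                                                      
                                                      


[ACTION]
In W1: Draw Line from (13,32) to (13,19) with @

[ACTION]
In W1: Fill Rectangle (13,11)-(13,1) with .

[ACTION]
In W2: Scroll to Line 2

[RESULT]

                                                      
                                                      
                         ┏━━━━━━━━━━━━━━━━━━━━━━━━━━━┓
                         ┃ DrawingCanvas             ┃
━━━━━━━━━━━━━━━━━━━┓     ┠───────────────────────────┨
                   ┃     ┃+                          ┃
────────────────┏━━━━━━━━━━━━━━━━━━━━━━━━━━━━━━━━━━━┓┃
                ┃ FileViewer                        ┃┃
···█····        ┠───────────────────────────────────┨┃
·█····██        ┃host = "localhost"                ▲┃┃
·█···██·        ┃workers = "localhost"             █┃┃
█··█████        ┃timeout = 30                      ░┃┃
····█···        ┃                                  ░┃┃
·█··████        ┃[logging]                         ░┃┃
━━━━━━━━━━━━━━━━┃workers = 1024                    ░┃┛
                ┃log_level = "localhost"           ░┃ 
                ┃retry_count = 3306                ▼┃ 
                ┗━━━━━━━━━━━━━━━━━━━━━━━━━━━━━━━━━━━┛ 
                                                      
                                                      
                                                      
                                                      
                                                      


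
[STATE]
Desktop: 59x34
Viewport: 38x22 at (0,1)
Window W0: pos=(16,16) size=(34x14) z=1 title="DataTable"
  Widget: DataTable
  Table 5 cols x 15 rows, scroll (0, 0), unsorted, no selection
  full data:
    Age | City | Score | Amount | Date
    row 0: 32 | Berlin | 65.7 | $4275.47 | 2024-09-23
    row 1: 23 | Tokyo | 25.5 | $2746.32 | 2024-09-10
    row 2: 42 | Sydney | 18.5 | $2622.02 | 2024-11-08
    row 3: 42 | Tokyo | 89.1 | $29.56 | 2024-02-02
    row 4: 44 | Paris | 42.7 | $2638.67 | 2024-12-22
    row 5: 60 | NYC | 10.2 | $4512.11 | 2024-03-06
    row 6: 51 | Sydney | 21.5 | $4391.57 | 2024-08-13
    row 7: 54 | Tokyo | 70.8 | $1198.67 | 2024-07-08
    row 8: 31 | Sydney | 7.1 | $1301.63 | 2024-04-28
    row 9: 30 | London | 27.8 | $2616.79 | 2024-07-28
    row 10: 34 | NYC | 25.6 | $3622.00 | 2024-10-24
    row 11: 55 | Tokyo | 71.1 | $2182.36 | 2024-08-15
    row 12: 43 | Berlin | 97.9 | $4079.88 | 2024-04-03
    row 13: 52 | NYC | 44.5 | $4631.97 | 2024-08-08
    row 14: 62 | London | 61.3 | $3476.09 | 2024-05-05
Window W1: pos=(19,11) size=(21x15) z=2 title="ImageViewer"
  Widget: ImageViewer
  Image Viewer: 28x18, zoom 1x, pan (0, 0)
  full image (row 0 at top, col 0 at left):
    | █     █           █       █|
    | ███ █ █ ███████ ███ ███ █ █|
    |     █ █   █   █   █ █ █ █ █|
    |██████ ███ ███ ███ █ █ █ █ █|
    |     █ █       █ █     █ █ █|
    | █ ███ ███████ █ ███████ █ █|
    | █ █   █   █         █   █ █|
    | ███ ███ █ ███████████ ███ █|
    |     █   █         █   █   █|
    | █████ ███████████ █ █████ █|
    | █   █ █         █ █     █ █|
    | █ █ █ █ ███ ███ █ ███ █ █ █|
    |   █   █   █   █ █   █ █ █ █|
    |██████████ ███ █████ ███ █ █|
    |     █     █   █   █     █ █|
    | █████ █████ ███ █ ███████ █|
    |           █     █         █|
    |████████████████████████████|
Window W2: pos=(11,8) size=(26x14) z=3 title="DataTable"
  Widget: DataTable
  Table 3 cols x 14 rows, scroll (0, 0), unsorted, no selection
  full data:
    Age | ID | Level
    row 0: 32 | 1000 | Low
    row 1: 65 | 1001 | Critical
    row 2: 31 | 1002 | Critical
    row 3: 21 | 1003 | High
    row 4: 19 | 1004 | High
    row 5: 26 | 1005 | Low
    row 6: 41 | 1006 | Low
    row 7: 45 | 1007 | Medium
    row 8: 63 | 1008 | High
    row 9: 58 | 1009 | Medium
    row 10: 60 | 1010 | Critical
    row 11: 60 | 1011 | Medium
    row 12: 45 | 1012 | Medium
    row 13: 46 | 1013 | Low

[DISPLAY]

                                      
                                      
                                      
                                      
                                      
                                      
                                      
           ┏━━━━━━━━━━━━━━━━━━━━━━━━┓ 
           ┃ DataTable              ┃ 
           ┠────────────────────────┨ 
           ┃Age│ID  │Level          ┃━
           ┃───┼────┼────────       ┃ 
           ┃32 │1000│Low            ┃─
           ┃65 │1001│Critical       ┃ 
           ┃31 │1002│Critical       ┃█
           ┃21 │1003│High           ┃ 
           ┃19 │1004│High           ┃█
           ┃26 │1005│Low            ┃█
           ┃41 │1006│Low            ┃█
           ┃45 │1007│Medium         ┃ 
           ┗━━━━━━━━━━━━━━━━━━━━━━━━┛█
                ┃23┃     █   █        


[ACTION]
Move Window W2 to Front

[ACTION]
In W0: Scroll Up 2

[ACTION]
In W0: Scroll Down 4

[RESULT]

                                      
                                      
                                      
                                      
                                      
                                      
                                      
           ┏━━━━━━━━━━━━━━━━━━━━━━━━┓ 
           ┃ DataTable              ┃ 
           ┠────────────────────────┨ 
           ┃Age│ID  │Level          ┃━
           ┃───┼────┼────────       ┃ 
           ┃32 │1000│Low            ┃─
           ┃65 │1001│Critical       ┃ 
           ┃31 │1002│Critical       ┃█
           ┃21 │1003│High           ┃ 
           ┃19 │1004│High           ┃█
           ┃26 │1005│Low            ┃█
           ┃41 │1006│Low            ┃█
           ┃45 │1007│Medium         ┃ 
           ┗━━━━━━━━━━━━━━━━━━━━━━━━┛█
                ┃60┃     █   █        


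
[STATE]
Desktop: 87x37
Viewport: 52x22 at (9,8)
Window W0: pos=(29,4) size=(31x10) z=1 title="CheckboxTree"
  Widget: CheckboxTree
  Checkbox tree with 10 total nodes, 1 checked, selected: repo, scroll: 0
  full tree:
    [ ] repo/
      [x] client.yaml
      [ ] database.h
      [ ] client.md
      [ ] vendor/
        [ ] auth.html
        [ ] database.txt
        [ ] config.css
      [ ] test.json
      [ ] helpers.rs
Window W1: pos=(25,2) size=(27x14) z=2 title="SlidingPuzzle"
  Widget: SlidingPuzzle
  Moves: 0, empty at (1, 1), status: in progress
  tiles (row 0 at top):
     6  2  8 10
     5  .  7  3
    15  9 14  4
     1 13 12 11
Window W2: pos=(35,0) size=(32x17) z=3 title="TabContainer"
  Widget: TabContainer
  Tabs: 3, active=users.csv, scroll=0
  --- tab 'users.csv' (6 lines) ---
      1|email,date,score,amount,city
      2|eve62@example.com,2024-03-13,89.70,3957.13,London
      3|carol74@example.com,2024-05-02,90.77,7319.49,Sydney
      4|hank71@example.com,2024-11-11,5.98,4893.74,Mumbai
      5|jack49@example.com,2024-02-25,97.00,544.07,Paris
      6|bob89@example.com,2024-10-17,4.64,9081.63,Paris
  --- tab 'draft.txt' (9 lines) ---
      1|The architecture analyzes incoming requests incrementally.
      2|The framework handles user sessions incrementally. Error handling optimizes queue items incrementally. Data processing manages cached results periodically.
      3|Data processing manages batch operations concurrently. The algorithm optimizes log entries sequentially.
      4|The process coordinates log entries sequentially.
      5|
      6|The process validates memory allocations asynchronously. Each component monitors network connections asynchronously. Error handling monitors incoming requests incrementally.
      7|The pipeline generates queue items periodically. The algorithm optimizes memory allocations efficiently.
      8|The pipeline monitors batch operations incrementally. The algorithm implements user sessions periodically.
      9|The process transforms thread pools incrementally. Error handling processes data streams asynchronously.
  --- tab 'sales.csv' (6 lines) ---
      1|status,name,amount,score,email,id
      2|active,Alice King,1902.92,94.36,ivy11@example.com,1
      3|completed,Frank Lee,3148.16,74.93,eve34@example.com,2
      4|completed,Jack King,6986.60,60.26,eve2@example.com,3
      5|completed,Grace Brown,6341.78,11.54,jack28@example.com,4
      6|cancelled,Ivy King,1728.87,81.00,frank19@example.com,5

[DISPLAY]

                ┃│  5 │   ┃hank71@example.com,2024-1
                ┃├────┼───┃jack49@example.com,2024-0
                ┃│ 15 │  9┃bob89@example.com,2024-10
                ┃├────┼───┃                         
                ┃│  1 │ 13┃                         
                ┃└────┴───┃                         
                ┃Moves: 0 ┃                         
                ┗━━━━━━━━━┃                         
                          ┗━━━━━━━━━━━━━━━━━━━━━━━━━
                                                    
                                                    
                                                    
                                                    
                                                    
                                                    
                                                    
                                                    
                                                    
                                                    
                                                    
                                                    
                                                    


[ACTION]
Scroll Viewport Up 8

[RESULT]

                          ┏━━━━━━━━━━━━━━━━━━━━━━━━━
                          ┃ TabContainer            
                ┏━━━━━━━━━┠─────────────────────────
                ┃ SlidingP┃[users.csv]│ draft.txt │ 
                ┠─────────┃─────────────────────────
                ┃┌────┬───┃email,date,score,amount,c
                ┃│  6 │  2┃eve62@example.com,2024-03
                ┃├────┼───┃carol74@example.com,2024-
                ┃│  5 │   ┃hank71@example.com,2024-1
                ┃├────┼───┃jack49@example.com,2024-0
                ┃│ 15 │  9┃bob89@example.com,2024-10
                ┃├────┼───┃                         
                ┃│  1 │ 13┃                         
                ┃└────┴───┃                         
                ┃Moves: 0 ┃                         
                ┗━━━━━━━━━┃                         
                          ┗━━━━━━━━━━━━━━━━━━━━━━━━━
                                                    
                                                    
                                                    
                                                    
                                                    


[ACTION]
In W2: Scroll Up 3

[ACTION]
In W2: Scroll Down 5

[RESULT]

                          ┏━━━━━━━━━━━━━━━━━━━━━━━━━
                          ┃ TabContainer            
                ┏━━━━━━━━━┠─────────────────────────
                ┃ SlidingP┃[users.csv]│ draft.txt │ 
                ┠─────────┃─────────────────────────
                ┃┌────┬───┃bob89@example.com,2024-10
                ┃│  6 │  2┃                         
                ┃├────┼───┃                         
                ┃│  5 │   ┃                         
                ┃├────┼───┃                         
                ┃│ 15 │  9┃                         
                ┃├────┼───┃                         
                ┃│  1 │ 13┃                         
                ┃└────┴───┃                         
                ┃Moves: 0 ┃                         
                ┗━━━━━━━━━┃                         
                          ┗━━━━━━━━━━━━━━━━━━━━━━━━━
                                                    
                                                    
                                                    
                                                    
                                                    


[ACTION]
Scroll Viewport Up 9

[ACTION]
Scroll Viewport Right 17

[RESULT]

         ┏━━━━━━━━━━━━━━━━━━━━━━━━━━━━━━┓           
         ┃ TabContainer                 ┃           
━━━━━━━━━┠──────────────────────────────┨           
 SlidingP┃[users.csv]│ draft.txt │ sales┃           
─────────┃──────────────────────────────┃           
┌────┬───┃bob89@example.com,2024-10-17,4┃           
│  6 │  2┃                              ┃           
├────┼───┃                              ┃           
│  5 │   ┃                              ┃           
├────┼───┃                              ┃           
│ 15 │  9┃                              ┃           
├────┼───┃                              ┃           
│  1 │ 13┃                              ┃           
└────┴───┃                              ┃           
Moves: 0 ┃                              ┃           
━━━━━━━━━┃                              ┃           
         ┗━━━━━━━━━━━━━━━━━━━━━━━━━━━━━━┛           
                                                    
                                                    
                                                    
                                                    
                                                    


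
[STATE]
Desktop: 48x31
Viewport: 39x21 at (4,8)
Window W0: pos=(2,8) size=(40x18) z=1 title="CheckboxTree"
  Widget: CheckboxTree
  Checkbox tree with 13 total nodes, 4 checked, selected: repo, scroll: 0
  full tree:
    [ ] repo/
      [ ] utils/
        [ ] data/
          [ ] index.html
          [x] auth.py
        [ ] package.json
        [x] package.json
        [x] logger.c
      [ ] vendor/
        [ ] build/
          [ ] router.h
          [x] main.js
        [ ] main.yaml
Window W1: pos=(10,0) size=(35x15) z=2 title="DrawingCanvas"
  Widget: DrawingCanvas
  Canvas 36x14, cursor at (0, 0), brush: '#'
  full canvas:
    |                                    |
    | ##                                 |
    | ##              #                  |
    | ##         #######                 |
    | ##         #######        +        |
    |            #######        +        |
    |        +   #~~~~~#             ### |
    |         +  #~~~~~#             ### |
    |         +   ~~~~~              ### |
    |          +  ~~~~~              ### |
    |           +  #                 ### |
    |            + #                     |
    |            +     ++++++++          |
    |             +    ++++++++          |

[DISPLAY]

━━━━━━┃            #######        +    
Checkb┃        +   #~~~~~#             
──────┃         +  #~~~~~#             
[-] re┃         +   ~~~~~              
  [-] ┃          +  ~~~~~              
    [-┃           +  #                 
      ┗━━━━━━━━━━━━━━━━━━━━━━━━━━━━━━━━
      [x] auth.py                    ┃ 
    [ ] package.json                 ┃ 
    [x] package.json                 ┃ 
    [x] logger.c                     ┃ 
  [-] vendor/                        ┃ 
    [-] build/                       ┃ 
      [ ] router.h                   ┃ 
      [x] main.js                    ┃ 
    [ ] main.yaml                    ┃ 
                                     ┃ 
━━━━━━━━━━━━━━━━━━━━━━━━━━━━━━━━━━━━━┛ 
                                       
                                       
                                       


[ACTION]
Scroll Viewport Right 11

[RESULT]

━┃            #######        +     ┃   
b┃        +   #~~~~~#             #┃   
─┃         +  #~~~~~#             #┃   
e┃         +   ~~~~~              #┃   
 ┃          +  ~~~~~              #┃   
-┃           +  #                 #┃   
 ┗━━━━━━━━━━━━━━━━━━━━━━━━━━━━━━━━━┛   
 [x] auth.py                    ┃      
 ] package.json                 ┃      
x] package.json                 ┃      
x] logger.c                     ┃      
 vendor/                        ┃      
-] build/                       ┃      
 [ ] router.h                   ┃      
 [x] main.js                    ┃      
 ] main.yaml                    ┃      
                                ┃      
━━━━━━━━━━━━━━━━━━━━━━━━━━━━━━━━┛      
                                       
                                       
                                       


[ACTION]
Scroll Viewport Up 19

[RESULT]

 ┏━━━━━━━━━━━━━━━━━━━━━━━━━━━━━━━━━┓   
 ┃ DrawingCanvas                   ┃   
 ┠─────────────────────────────────┨   
 ┃+                                ┃   
 ┃ ##                              ┃   
 ┃ ##              #               ┃   
 ┃ ##         #######              ┃   
 ┃ ##         #######        +     ┃   
━┃            #######        +     ┃   
b┃        +   #~~~~~#             #┃   
─┃         +  #~~~~~#             #┃   
e┃         +   ~~~~~              #┃   
 ┃          +  ~~~~~              #┃   
-┃           +  #                 #┃   
 ┗━━━━━━━━━━━━━━━━━━━━━━━━━━━━━━━━━┛   
 [x] auth.py                    ┃      
 ] package.json                 ┃      
x] package.json                 ┃      
x] logger.c                     ┃      
 vendor/                        ┃      
-] build/                       ┃      


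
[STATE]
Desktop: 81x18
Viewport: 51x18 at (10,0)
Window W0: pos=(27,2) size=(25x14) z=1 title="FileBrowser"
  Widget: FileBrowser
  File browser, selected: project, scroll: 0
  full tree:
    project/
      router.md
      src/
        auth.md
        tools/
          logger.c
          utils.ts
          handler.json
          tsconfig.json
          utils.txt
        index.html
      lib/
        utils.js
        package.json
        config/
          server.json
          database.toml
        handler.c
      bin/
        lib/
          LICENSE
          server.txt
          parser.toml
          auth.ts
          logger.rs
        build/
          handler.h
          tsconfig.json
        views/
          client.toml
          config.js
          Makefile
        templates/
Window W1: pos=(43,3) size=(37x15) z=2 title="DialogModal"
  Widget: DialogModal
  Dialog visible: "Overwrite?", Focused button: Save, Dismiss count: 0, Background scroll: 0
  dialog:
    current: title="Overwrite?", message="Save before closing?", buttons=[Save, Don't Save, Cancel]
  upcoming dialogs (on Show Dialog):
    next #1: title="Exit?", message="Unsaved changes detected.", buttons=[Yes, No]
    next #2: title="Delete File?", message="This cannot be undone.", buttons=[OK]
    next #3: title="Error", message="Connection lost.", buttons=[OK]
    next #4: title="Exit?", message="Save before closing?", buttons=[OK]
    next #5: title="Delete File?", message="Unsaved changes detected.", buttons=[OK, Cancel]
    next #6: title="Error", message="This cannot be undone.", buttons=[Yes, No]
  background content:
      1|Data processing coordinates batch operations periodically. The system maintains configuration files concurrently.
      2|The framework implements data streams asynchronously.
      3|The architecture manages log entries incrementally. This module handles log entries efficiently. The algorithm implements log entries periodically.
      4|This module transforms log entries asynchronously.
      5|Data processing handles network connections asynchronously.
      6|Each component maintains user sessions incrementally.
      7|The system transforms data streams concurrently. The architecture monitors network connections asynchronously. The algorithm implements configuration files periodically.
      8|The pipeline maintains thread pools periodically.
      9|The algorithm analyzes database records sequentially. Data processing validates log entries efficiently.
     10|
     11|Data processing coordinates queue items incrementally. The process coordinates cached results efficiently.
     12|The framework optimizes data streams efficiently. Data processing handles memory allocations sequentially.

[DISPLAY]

                                                   
                                                   
                 ┏━━━━━━━━━━━━━━━━━━━━━━━┓         
                 ┃ FileBrowser   ┏━━━━━━━━━━━━━━━━━
                 ┠───────────────┃ DialogModal     
                 ┃> [-] project/ ┠─────────────────
                 ┃    router.md  ┃Data processing c
                 ┃    [+] src/   ┃The framework imp
                 ┃    [+] lib/   ┃The architecture 
                 ┃    [+] bin/   ┃Th┌──────────────
                 ┃               ┃Da│          Over
                 ┃               ┃Ea│     Save befo
                 ┃               ┃Th│ [Save]  Don't
                 ┃               ┃Th└──────────────
                 ┃               ┃The algorithm ana
                 ┗━━━━━━━━━━━━━━━┃                 
                                 ┃Data processing c
                                 ┗━━━━━━━━━━━━━━━━━


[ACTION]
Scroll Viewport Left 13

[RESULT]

                                                   
                                                   
                           ┏━━━━━━━━━━━━━━━━━━━━━━━
                           ┃ FileBrowser   ┏━━━━━━━
                           ┠───────────────┃ Dialog
                           ┃> [-] project/ ┠───────
                           ┃    router.md  ┃Data pr
                           ┃    [+] src/   ┃The fra
                           ┃    [+] lib/   ┃The arc
                           ┃    [+] bin/   ┃Th┌────
                           ┃               ┃Da│    
                           ┃               ┃Ea│    
                           ┃               ┃Th│ [Sa
                           ┃               ┃Th└────
                           ┃               ┃The alg
                           ┗━━━━━━━━━━━━━━━┃       
                                           ┃Data pr
                                           ┗━━━━━━━


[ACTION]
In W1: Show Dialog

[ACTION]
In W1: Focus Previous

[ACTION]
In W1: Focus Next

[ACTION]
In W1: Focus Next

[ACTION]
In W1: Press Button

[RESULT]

                                                   
                                                   
                           ┏━━━━━━━━━━━━━━━━━━━━━━━
                           ┃ FileBrowser   ┏━━━━━━━
                           ┠───────────────┃ Dialog
                           ┃> [-] project/ ┠───────
                           ┃    router.md  ┃Data pr
                           ┃    [+] src/   ┃The fra
                           ┃    [+] lib/   ┃The arc
                           ┃    [+] bin/   ┃This mo
                           ┃               ┃Data pr
                           ┃               ┃Each co
                           ┃               ┃The sys
                           ┃               ┃The pip
                           ┃               ┃The alg
                           ┗━━━━━━━━━━━━━━━┃       
                                           ┃Data pr
                                           ┗━━━━━━━


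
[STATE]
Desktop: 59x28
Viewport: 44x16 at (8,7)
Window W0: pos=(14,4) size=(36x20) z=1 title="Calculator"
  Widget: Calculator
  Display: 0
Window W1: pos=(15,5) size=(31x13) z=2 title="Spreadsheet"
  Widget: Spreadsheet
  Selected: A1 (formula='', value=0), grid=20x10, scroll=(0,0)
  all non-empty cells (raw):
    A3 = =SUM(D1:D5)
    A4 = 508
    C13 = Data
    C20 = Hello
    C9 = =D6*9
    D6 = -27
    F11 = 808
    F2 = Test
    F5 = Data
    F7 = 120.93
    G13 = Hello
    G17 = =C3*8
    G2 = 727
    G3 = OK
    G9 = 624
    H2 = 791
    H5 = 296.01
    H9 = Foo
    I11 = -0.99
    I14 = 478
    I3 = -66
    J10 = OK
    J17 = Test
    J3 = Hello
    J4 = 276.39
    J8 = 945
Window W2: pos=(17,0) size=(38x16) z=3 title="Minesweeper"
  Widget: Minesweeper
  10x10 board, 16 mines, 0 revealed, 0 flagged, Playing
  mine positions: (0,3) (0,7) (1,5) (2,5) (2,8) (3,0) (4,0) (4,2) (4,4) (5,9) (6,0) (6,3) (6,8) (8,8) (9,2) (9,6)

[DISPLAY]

      ┃┠─┃■■■■■■■■■■                        
      ┃┃A┃■■■■■■■■■■                        
      ┃┃ ┃■■■■■■■■■■                        
      ┃┃-┃■■■■■■■■■■                        
      ┃┃ ┃■■■■■■■■■■                        
      ┃┃ ┃■■■■■■■■■■                        
      ┃┃ ┃                                  
      ┃┃ ┃                                  
      ┃┃ ┗━━━━━━━━━━━━━━━━━━━━━━━━━━━━━━━━━━
      ┃┃  6        0       0       0 ┃   ┃  
      ┃┗━━━━━━━━━━━━━━━━━━━━━━━━━━━━━┛   ┃  
      ┃└───┴───┴───┴───┘                 ┃  
      ┃                                  ┃  
      ┃                                  ┃  
      ┃                                  ┃  
      ┃                                  ┃  


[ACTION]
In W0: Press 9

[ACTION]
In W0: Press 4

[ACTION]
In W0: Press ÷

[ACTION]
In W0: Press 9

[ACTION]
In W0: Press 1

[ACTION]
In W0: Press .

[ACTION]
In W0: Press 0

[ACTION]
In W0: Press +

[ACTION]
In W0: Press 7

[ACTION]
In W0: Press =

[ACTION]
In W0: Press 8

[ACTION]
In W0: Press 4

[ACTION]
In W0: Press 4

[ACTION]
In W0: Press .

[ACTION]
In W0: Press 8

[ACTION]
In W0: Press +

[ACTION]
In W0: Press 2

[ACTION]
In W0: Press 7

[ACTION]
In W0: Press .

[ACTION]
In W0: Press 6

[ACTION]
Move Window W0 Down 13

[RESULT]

       ┠─┃■■■■■■■■■■                        
      ┏┃A┃■■■■■■■■■■                        
      ┃┃ ┃■■■■■■■■■■                        
      ┠┃-┃■■■■■■■■■■                        
      ┃┃ ┃■■■■■■■■■■                        
      ┃┃ ┃■■■■■■■■■■                        
      ┃┃ ┃                                  
      ┃┃ ┃                                  
      ┃┃ ┗━━━━━━━━━━━━━━━━━━━━━━━━━━━━━━━━━━
      ┃┃  6        0       0       0 ┃   ┃  
      ┃┗━━━━━━━━━━━━━━━━━━━━━━━━━━━━━┛   ┃  
      ┃├───┼───┼───┼───┤                 ┃  
      ┃│ 0 │ . │ = │ + │                 ┃  
      ┃├───┼───┼───┼───┤                 ┃  
      ┃│ C │ MC│ MR│ M+│                 ┃  
      ┃└───┴───┴───┴───┘                 ┃  


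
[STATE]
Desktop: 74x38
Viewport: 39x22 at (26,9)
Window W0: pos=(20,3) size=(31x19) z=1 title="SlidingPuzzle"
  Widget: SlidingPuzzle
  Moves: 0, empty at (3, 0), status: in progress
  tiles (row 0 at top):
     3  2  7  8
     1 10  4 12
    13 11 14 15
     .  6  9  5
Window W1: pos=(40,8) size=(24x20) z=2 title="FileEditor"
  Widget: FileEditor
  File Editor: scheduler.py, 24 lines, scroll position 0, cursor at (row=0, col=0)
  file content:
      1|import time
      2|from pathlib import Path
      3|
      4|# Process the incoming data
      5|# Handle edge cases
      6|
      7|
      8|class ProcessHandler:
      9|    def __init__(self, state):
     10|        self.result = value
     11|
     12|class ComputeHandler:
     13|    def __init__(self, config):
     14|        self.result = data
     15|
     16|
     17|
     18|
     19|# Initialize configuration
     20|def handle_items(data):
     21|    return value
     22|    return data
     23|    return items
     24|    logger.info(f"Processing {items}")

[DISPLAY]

│ 10 │  4 │ 12┃ FileEditor           ┃ 
┼────┼────┼───┠──────────────────────┨ 
│ 11 │ 14 │ 15┃█mport time          ▲┃ 
┼────┼────┼───┃from pathlib import P█┃ 
│  6 │  9 │  5┃                     ░┃ 
┴────┴────┴───┃# Process the incomin░┃ 
: 0           ┃# Handle edge cases  ░┃ 
              ┃                     ░┃ 
              ┃                     ░┃ 
              ┃class ProcessHandler:░┃ 
              ┃    def __init__(self░┃ 
              ┃        self.result =░┃ 
━━━━━━━━━━━━━━┃                     ░┃ 
              ┃class ComputeHandler:░┃ 
              ┃    def __init__(self░┃ 
              ┃        self.result =░┃ 
              ┃                     ░┃ 
              ┃                     ▼┃ 
              ┗━━━━━━━━━━━━━━━━━━━━━━┛ 
                                       
                                       
                                       


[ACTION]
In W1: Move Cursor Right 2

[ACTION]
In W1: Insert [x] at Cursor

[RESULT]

│ 10 │  4 │ 12┃ FileEditor           ┃ 
┼────┼────┼───┠──────────────────────┨ 
│ 11 │ 14 │ 15┃imx█ort time         ▲┃ 
┼────┼────┼───┃from pathlib import P█┃ 
│  6 │  9 │  5┃                     ░┃ 
┴────┴────┴───┃# Process the incomin░┃ 
: 0           ┃# Handle edge cases  ░┃ 
              ┃                     ░┃ 
              ┃                     ░┃ 
              ┃class ProcessHandler:░┃ 
              ┃    def __init__(self░┃ 
              ┃        self.result =░┃ 
━━━━━━━━━━━━━━┃                     ░┃ 
              ┃class ComputeHandler:░┃ 
              ┃    def __init__(self░┃ 
              ┃        self.result =░┃ 
              ┃                     ░┃ 
              ┃                     ▼┃ 
              ┗━━━━━━━━━━━━━━━━━━━━━━┛ 
                                       
                                       
                                       


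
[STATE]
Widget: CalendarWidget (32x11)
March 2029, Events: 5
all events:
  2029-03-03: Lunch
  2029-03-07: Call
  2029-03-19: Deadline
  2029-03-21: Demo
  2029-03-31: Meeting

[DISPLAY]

           March 2029           
Mo Tu We Th Fr Sa Su            
          1  2  3*  4           
 5  6  7*  8  9 10 11           
12 13 14 15 16 17 18            
19* 20 21* 22 23 24 25          
26 27 28 29 30 31*              
                                
                                
                                
                                


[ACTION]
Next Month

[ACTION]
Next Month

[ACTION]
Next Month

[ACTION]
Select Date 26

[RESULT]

           June 2029            
Mo Tu We Th Fr Sa Su            
             1  2  3            
 4  5  6  7  8  9 10            
11 12 13 14 15 16 17            
18 19 20 21 22 23 24            
25 [26] 27 28 29 30             
                                
                                
                                
                                
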